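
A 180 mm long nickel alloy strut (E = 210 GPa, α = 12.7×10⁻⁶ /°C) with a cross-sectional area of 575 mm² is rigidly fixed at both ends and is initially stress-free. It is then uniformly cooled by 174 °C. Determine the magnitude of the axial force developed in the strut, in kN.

P ≈ 267 kN (tensile)

The ends cannot move, so σ = EαΔT = 210×10³ × 12.7×10⁻⁶ × 174 = 464.1 MPa.
Then P = σA = 464.1 × 575 mm² = 266.8 kN, tensile.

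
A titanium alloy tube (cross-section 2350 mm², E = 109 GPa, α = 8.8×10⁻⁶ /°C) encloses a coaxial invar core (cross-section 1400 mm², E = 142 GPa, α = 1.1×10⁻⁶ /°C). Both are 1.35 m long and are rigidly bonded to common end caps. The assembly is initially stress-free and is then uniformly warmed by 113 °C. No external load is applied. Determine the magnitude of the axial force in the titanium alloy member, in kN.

P ≈ 97.4 kN (compressive in the titanium alloy)

The titanium alloy has the larger α, so on heating it would change length more than the invar if both were free. The rigid plates force a common final length, so the titanium alloy is put into compression and the invar into tension, with equal and opposite forces P (no external load).
Compatibility of the two members (thermal + elastic change equal): (α₁ − α₂)ΔT = P·[1/(A₁E₁) + 1/(A₂E₂)].
|α₁ − α₂|·ΔT = 7.7×10⁻⁶ × 113 = 0.0008701.
1/(A₁E₁) + 1/(A₂E₂) = 1/(2350×109×10³) + 1/(1400×142×10³) = 8.934×10⁻⁹ N⁻¹.
P = 0.0008701 / 8.934×10⁻⁹ = 97390 N = 97.39 kN.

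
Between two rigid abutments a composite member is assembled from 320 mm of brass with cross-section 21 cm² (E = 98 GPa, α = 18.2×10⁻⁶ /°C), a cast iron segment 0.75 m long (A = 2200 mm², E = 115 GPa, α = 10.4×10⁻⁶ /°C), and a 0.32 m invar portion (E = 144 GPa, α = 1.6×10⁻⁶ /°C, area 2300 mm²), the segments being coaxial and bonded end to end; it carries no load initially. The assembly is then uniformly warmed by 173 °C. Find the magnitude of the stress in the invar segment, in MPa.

With the walls removed the bar would change length by δ_free = Σ αᵢΔT Lᵢ = 18.2×10⁻⁶×173×320 + 10.4×10⁻⁶×173×750 + 1.6×10⁻⁶×173×320 = 2.446 mm.
The rigid supports impose zero overall length change; the single axial force P common to all segments must satisfy P Σ Lᵢ/(AᵢEᵢ) = δ_free.
The series flexibility is Σ Lᵢ/(AᵢEᵢ) = 320/(2100×98×10³) + 750/(2200×115×10³) + 320/(2300×144×10³) = 5.486×10⁻⁶ mm/N.
P = 2.446 / 5.486×10⁻⁶ = 445800 N = 445.8 kN, compressive.
σ_{invar} = P / A = 445800 / 2300 = 193.8 MPa.

σ ≈ 194 MPa (compressive)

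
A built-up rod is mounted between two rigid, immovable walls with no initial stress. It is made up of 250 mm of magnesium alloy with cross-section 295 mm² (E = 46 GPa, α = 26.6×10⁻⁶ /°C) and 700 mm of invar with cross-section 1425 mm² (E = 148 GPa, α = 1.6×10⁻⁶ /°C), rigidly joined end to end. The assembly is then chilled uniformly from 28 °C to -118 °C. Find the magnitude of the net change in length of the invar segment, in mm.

Free thermal contraction of the whole bar: Σ αᵢΔT Lᵢ = 26.6×10⁻⁶×146×250 + 1.6×10⁻⁶×146×700 = 1.134 mm.
Since the ends are fixed, an axial force P builds up, equal in every segment, with P · Σ Lᵢ/(AᵢEᵢ) = δ_free.
The series flexibility is Σ Lᵢ/(AᵢEᵢ) = 250/(295×46×10³) + 700/(1425×148×10³) = 2.174×10⁻⁵ mm/N.
So P = 1.134 / 2.174×10⁻⁵ = 52.18 kN, tensile.
For the invar segment, free thermal change = 1.6×10⁻⁶×146×700 = 0.1635 mm and elastic change from P = 52180×700/(1425×148×10³) = 0.1732 mm; these oppose, so the net change is 0.00966 mm (segment lengthens).

|ΔL| ≈ 0.00966 mm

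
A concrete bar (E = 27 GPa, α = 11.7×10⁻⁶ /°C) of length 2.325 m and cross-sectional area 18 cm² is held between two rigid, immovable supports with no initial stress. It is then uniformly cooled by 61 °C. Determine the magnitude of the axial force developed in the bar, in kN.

P ≈ 34.7 kN (tensile)

With zero net strain, σ = E·αΔT = 27 GPa × 11.7×10⁻⁶ × 61 = 19.27 MPa.
Then P = σA = 19.27 × 1800 mm² = 34.69 kN, tensile.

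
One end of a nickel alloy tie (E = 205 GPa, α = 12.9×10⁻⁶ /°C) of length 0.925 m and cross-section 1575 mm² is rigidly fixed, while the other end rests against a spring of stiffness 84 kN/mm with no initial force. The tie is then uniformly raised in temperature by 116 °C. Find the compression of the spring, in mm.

If the spring were absent the tie would lengthen by αΔT L = 12.9×10⁻⁶ × 116 × 925 = 1.384 mm.
With a force P in the spring, the elastic change of the tie is PL/(AE) and that of the spring is P/k; compatibility requires their sum to equal δ_free.
P [ L/(AE) + 1/k ] = δ_free → P [ 925/(1575×205×10³) + 1/(84×10³) ] = 1.384.
P = 1.384 / 1.477×10⁻⁵ = 93720 N.
Spring compression = P/k = 93720/(84×10³) = 1.116 mm.

δ ≈ 1.12 mm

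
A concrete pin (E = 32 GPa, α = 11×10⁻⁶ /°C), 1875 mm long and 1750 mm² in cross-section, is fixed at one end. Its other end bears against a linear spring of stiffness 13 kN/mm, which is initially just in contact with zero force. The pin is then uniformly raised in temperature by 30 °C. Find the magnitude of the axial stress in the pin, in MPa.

σ ≈ 3.2 MPa (compressive)

Free thermal expansion: δ_free = αΔT L = 11×10⁻⁶ × 30 × 1875 = 0.6188 mm.
With a force P in the spring, the elastic change of the pin is PL/(AE) and that of the spring is P/k; compatibility requires their sum to equal δ_free.
So P = δ_free / [L/(AE) + 1/k] = 0.6188 / [ 1875/(1750×32×10³) + 1/(13×10³) ].
P = 0.6188 / 0.0001104 = 5604 N.
σ = P/A = 5604/1750 = 3.202 MPa.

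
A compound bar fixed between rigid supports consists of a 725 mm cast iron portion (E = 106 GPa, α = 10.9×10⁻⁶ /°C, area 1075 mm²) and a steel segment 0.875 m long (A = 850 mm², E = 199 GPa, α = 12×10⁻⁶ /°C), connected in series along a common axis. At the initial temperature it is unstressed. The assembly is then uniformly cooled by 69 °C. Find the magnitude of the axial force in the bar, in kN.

Free thermal contraction of the whole bar: Σ αᵢΔT Lᵢ = 10.9×10⁻⁶×69×725 + 12×10⁻⁶×69×875 = 1.27 mm.
The walls prevent any net length change, so an axial force P (same in every segment) develops. Compatibility: P · Σ Lᵢ/(AᵢEᵢ) = δ_free.
The series flexibility is Σ Lᵢ/(AᵢEᵢ) = 725/(1075×106×10³) + 875/(850×199×10³) = 1.154×10⁻⁵ mm/N.
Hence P = δ_free / Σ(L/AE) = 1.27/1.154×10⁻⁵ = 110.1 kN (tensile).

P ≈ 110 kN (tensile)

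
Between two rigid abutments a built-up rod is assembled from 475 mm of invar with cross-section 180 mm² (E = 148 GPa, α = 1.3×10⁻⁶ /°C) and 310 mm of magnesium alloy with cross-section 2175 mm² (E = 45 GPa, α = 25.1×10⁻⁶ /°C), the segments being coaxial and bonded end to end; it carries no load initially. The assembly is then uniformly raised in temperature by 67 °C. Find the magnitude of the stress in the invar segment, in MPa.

σ ≈ 149 MPa (compressive)

Free thermal expansion of the whole bar: Σ αᵢΔT Lᵢ = 1.3×10⁻⁶×67×475 + 25.1×10⁻⁶×67×310 = 0.5627 mm.
The rigid supports impose zero overall length change; the single axial force P common to all segments must satisfy P Σ Lᵢ/(AᵢEᵢ) = δ_free.
Σ Lᵢ/(AᵢEᵢ) = 475/(180×148×10³) + 310/(2175×45×10³) = 2.1×10⁻⁵ mm/N.
P = 0.5627 / 2.1×10⁻⁵ = 26800 N = 26.8 kN, compressive.
σ_{invar} = P / A = 26800 / 180 = 148.9 MPa.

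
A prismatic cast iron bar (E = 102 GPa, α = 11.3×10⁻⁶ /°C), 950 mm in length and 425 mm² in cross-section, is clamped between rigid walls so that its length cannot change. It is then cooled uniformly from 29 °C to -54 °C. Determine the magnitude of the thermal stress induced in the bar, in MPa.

With length fixed, the mechanical strain must cancel the thermal strain αΔT = 11.3×10⁻⁶ × 83 = 937.9×10⁻⁶.
The stress required to suppress this strain is σ = Eε = 102×10³ × 937.9×10⁻⁶ = 95.67 MPa, tensile since the bar is trying to contract.

σ ≈ 95.7 MPa (tensile)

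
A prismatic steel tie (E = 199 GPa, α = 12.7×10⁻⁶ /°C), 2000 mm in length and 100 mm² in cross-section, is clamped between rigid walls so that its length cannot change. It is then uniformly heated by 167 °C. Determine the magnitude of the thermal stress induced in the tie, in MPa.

Because both ends are immovable the net strain is zero, and the suppressed thermal strain is αΔT = 12.7×10⁻⁶ × 167 = 2120.9×10⁻⁶.
σ = EαΔT = 199×10³ × 12.7×10⁻⁶ × 167 = 422.1 MPa (compressive; the tie is trying to expand).

σ ≈ 422 MPa (compressive)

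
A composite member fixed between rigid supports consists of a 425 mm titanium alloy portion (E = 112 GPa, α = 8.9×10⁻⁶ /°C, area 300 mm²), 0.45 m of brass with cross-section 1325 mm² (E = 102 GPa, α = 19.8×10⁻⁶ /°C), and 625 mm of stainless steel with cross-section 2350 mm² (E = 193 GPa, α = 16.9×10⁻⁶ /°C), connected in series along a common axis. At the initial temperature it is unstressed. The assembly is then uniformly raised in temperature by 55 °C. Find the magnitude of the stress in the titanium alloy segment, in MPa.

σ ≈ 246 MPa (compressive)

With the walls removed the bar would change length by δ_free = Σ αᵢΔT Lᵢ = 8.9×10⁻⁶×55×425 + 19.8×10⁻⁶×55×450 + 16.9×10⁻⁶×55×625 = 1.279 mm.
The walls prevent any net length change, so an axial force P (same in every segment) develops. Compatibility: P · Σ Lᵢ/(AᵢEᵢ) = δ_free.
The series flexibility is Σ Lᵢ/(AᵢEᵢ) = 425/(300×112×10³) + 450/(1325×102×10³) + 625/(2350×193×10³) = 1.736×10⁻⁵ mm/N.
P = 1.279 / 1.736×10⁻⁵ = 73690 N = 73.69 kN, compressive.
σ_{titanium alloy} = P / A = 73690 / 300 = 245.6 MPa.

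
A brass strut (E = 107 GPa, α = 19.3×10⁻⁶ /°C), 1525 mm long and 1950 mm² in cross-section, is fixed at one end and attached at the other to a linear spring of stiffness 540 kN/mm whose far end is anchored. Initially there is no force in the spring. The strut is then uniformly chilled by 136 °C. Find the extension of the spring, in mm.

The unrestrained thermal change is αΔT L = 19.3×10⁻⁶ × 136 × 1525 = 4.003 mm.
With a force P in the spring, the elastic change of the strut is PL/(AE) and that of the spring is P/k; compatibility requires their sum to equal δ_free.
P [ L/(AE) + 1/k ] = δ_free → P [ 1525/(1950×107×10³) + 1/(540×10³) ] = 4.003.
P = 4.003 / 9.161×10⁻⁶ = 437000 N.
Spring extension = P/k = 437000/(540×10³) = 0.8092 mm.

δ ≈ 0.809 mm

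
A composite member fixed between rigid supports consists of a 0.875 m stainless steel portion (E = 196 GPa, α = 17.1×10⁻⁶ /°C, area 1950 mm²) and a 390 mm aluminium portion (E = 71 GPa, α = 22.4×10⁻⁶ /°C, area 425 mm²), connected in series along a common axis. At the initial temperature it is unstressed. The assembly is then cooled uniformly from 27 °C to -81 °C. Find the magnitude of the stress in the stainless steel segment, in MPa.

σ ≈ 86.3 MPa (tensile)

With the walls removed the bar would change length by δ_free = Σ αᵢΔT Lᵢ = 17.1×10⁻⁶×108×875 + 22.4×10⁻⁶×108×390 = 2.559 mm.
Since the ends are fixed, an axial force P builds up, equal in every segment, with P · Σ Lᵢ/(AᵢEᵢ) = δ_free.
The series flexibility is Σ Lᵢ/(AᵢEᵢ) = 875/(1950×196×10³) + 390/(425×71×10³) = 1.521×10⁻⁵ mm/N.
So P = 2.559 / 1.521×10⁻⁵ = 168.2 kN, tensile.
σ_{stainless steel} = P / A = 168200 / 1950 = 86.27 MPa.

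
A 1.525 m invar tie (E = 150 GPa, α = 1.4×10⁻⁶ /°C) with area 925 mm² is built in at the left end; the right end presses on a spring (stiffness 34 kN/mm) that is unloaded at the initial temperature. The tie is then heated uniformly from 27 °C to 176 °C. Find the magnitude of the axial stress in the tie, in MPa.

Free thermal expansion: δ_free = αΔT L = 1.4×10⁻⁶ × 149 × 1525 = 0.3181 mm.
With a force P in the spring, the elastic change of the tie is PL/(AE) and that of the spring is P/k; compatibility requires their sum to equal δ_free.
P [ L/(AE) + 1/k ] = δ_free → P [ 1525/(925×150×10³) + 1/(34×10³) ] = 0.3181.
P = 0.3181 / 4.04×10⁻⁵ = 7874 N.
σ = P/A = 7874/925 = 8.512 MPa.

σ ≈ 8.51 MPa (compressive)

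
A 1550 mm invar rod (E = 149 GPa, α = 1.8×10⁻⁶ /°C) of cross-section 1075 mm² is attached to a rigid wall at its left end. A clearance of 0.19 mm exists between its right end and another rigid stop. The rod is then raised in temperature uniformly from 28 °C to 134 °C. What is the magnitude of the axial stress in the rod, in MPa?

Free thermal elongation = αΔT L = 1.8×10⁻⁶ × 106 × 1550 = 0.2957 mm.
This exceeds the 0.19 mm gap, so the wall pushes back. The portion of expansion that must be recovered elastically is δ_free − gap = 0.2957 − 0.19 = 0.1057 mm.
So σ = E(δ_free − g)/L = 149×10³ × 0.1057/1550 = 10.16 MPa.

σ ≈ 10.2 MPa (compressive)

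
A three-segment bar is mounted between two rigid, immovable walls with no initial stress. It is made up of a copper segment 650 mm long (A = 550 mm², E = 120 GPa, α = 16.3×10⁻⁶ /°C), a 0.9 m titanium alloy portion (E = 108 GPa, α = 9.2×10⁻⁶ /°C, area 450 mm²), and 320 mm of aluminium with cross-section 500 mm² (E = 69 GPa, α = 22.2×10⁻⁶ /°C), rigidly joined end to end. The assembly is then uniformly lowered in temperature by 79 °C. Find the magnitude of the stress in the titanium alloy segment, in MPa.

If the supports were absent, the total length change would be Σ αᵢΔT Lᵢ = 16.3×10⁻⁶×79×650 + 9.2×10⁻⁶×79×900 + 22.2×10⁻⁶×79×320 = 2.052 mm.
Since the ends are fixed, an axial force P builds up, equal in every segment, with P · Σ Lᵢ/(AᵢEᵢ) = δ_free.
The series flexibility is Σ Lᵢ/(AᵢEᵢ) = 650/(550×120×10³) + 900/(450×108×10³) + 320/(500×69×10³) = 3.764×10⁻⁵ mm/N.
So P = 2.052 / 3.764×10⁻⁵ = 54.52 kN, tensile.
σ_{titanium alloy} = P / A = 54520 / 450 = 121.2 MPa.

σ ≈ 121 MPa (tensile)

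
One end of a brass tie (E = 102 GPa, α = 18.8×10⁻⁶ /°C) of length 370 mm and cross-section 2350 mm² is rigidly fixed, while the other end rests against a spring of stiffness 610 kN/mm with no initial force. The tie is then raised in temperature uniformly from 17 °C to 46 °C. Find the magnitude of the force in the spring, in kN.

P ≈ 63.4 kN

Free thermal expansion: δ_free = αΔT L = 18.8×10⁻⁶ × 29 × 370 = 0.2017 mm.
Let P be the compressive force at the spring. The tie shortens elastically by PL/(AE) and the spring compresses by P/k; together these equal δ_free.
P [ L/(AE) + 1/k ] = δ_free → P [ 370/(2350×102×10³) + 1/(610×10³) ] = 0.2017.
P = 0.2017 / 3.183×10⁻⁶ = 63380 N.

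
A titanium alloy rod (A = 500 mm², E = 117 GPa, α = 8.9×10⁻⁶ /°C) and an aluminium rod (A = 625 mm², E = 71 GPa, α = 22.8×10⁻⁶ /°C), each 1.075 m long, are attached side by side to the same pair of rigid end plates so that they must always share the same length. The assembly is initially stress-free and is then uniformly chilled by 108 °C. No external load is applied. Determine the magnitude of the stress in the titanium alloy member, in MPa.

σ ≈ 75.8 MPa (compressive)

The aluminium has the larger α, so on cooling it would change length more than the titanium alloy if both were free. The rigid plates force a common final length, so the aluminium is put into tension and the titanium alloy into compression, with equal and opposite forces P (no external load).
Compatibility of the two members (thermal + elastic change equal): (α₁ − α₂)ΔT = P·[1/(A₁E₁) + 1/(A₂E₂)].
|α₁ − α₂|·ΔT = 13.9×10⁻⁶ × 108 = 0.001501.
1/(A₁E₁) + 1/(A₂E₂) = 1/(500×117×10³) + 1/(625×71×10³) = 3.963×10⁻⁸ N⁻¹.
So P = 0.001501 / 3.963×10⁻⁸ = 37.88 kN.
σ_{titanium alloy} = P/A₁ = 37880/500 = 75.76 MPa, compressive.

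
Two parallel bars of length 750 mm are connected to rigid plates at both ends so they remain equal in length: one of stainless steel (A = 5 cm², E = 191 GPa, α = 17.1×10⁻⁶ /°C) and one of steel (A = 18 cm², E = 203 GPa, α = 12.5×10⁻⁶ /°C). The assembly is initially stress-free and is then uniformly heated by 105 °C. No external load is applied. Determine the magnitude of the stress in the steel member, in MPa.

σ ≈ 20.3 MPa (tensile)

Both members must finish at the same length. With the larger α, the stainless steel tends to over-expand; the plates restrain it, putting the stainless steel in compression and the steel in tension. With no external load the two internal forces are equal and opposite, magnitude P.
Setting the final lengths equal and cancelling L: (α₁ − α₂)ΔT = P/(A₁E₁) + P/(A₂E₂).
|α₁ − α₂|·ΔT = 4.6×10⁻⁶ × 105 = 0.000483.
1/(A₁E₁) + 1/(A₂E₂) = 1/(500×191×10³) + 1/(1800×203×10³) = 1.321×10⁻⁸ N⁻¹.
P = 0.000483 / 1.321×10⁻⁸ = 36570 N = 36.57 kN.
σ_{steel} = P/A₂ = 36570/1800 = 20.32 MPa, tensile.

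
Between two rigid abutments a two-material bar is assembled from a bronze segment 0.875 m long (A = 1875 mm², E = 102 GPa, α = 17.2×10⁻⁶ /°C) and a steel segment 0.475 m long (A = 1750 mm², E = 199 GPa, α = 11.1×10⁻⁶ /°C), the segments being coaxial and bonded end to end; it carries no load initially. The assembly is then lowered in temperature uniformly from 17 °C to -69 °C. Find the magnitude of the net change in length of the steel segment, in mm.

With the walls removed the bar would change length by δ_free = Σ αᵢΔT Lᵢ = 17.2×10⁻⁶×86×875 + 11.1×10⁻⁶×86×475 = 1.748 mm.
The walls prevent any net length change, so an axial force P (same in every segment) develops. Compatibility: P · Σ Lᵢ/(AᵢEᵢ) = δ_free.
The series flexibility is Σ Lᵢ/(AᵢEᵢ) = 875/(1875×102×10³) + 475/(1750×199×10³) = 5.939×10⁻⁶ mm/N.
P = 1.748 / 5.939×10⁻⁶ = 294300 N = 294.3 kN, tensile.
For the steel segment, free thermal change = 11.1×10⁻⁶×86×475 = 0.4534 mm and elastic change from P = 294300×475/(1750×199×10³) = 0.4014 mm; these oppose, so the net change is 0.0521 mm (segment shortens).

|ΔL| ≈ 0.0521 mm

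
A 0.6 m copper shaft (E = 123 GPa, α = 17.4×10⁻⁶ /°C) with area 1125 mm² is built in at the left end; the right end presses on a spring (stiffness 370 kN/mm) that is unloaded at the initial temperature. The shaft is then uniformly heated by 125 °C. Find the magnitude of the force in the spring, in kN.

The unrestrained thermal change is αΔT L = 17.4×10⁻⁶ × 125 × 600 = 1.305 mm.
With a force P in the spring, the elastic change of the shaft is PL/(AE) and that of the spring is P/k; compatibility requires their sum to equal δ_free.
P [ L/(AE) + 1/k ] = δ_free → P [ 600/(1125×123×10³) + 1/(370×10³) ] = 1.305.
P = 1.305 / 7.039×10⁻⁶ = 185400 N.

P ≈ 185 kN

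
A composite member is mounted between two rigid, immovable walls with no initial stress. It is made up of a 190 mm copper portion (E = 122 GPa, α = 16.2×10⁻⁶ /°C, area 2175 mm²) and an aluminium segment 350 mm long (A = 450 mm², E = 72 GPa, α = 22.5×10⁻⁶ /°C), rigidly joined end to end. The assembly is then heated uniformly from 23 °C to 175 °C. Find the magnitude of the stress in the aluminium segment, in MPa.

If the supports were absent, the total length change would be Σ αᵢΔT Lᵢ = 16.2×10⁻⁶×152×190 + 22.5×10⁻⁶×152×350 = 1.665 mm.
The rigid supports impose zero overall length change; the single axial force P common to all segments must satisfy P Σ Lᵢ/(AᵢEᵢ) = δ_free.
The series flexibility is Σ Lᵢ/(AᵢEᵢ) = 190/(2175×122×10³) + 350/(450×72×10³) = 1.152×10⁻⁵ mm/N.
P = 1.665 / 1.152×10⁻⁵ = 144500 N = 144.5 kN, compressive.
σ_{aluminium} = P / A = 144500 / 450 = 321.2 MPa.

σ ≈ 321 MPa (compressive)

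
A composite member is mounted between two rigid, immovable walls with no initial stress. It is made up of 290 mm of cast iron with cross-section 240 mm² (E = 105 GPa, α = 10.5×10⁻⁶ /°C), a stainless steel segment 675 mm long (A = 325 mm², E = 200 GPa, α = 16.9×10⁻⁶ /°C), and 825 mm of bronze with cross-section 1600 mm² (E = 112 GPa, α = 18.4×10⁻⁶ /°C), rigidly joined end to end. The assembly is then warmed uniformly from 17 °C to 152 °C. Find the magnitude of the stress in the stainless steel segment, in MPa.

σ ≈ 465 MPa (compressive)

With the walls removed the bar would change length by δ_free = Σ αᵢΔT Lᵢ = 10.5×10⁻⁶×135×290 + 16.9×10⁻⁶×135×675 + 18.4×10⁻⁶×135×825 = 4 mm.
The walls prevent any net length change, so an axial force P (same in every segment) develops. Compatibility: P · Σ Lᵢ/(AᵢEᵢ) = δ_free.
The series flexibility is Σ Lᵢ/(AᵢEᵢ) = 290/(240×105×10³) + 675/(325×200×10³) + 825/(1600×112×10³) = 2.65×10⁻⁵ mm/N.
P = 4 / 2.65×10⁻⁵ = 151000 N = 151 kN, compressive.
σ_{stainless steel} = P / A = 151000 / 325 = 464.6 MPa.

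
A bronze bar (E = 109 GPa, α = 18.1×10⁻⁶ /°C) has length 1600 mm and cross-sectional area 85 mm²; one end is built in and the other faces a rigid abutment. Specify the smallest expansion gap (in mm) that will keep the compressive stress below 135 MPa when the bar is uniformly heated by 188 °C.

With no wall the bar would lengthen by αΔT L = 18.1×10⁻⁶ × 188 × 1600 = 5.444 mm.
A stress of 135 MPa corresponds to the wall pushing the bar back by σL/E = 135×1600/(109×10³) = 1.982 mm.
The gap must absorb the remainder: g_min = 5.444 − 1.982 = 3.463 mm.

g ≈ 3.46 mm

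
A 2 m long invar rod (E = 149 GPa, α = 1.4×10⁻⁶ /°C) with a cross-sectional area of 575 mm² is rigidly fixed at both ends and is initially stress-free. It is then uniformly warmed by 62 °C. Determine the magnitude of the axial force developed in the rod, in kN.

P ≈ 7.44 kN (compressive)

With zero net strain, σ = E·αΔT = 149 GPa × 1.4×10⁻⁶ × 62 = 12.93 MPa.
Axial force P = σA = 12.93 × 575 = 7437 N = 7.437 kN, compressive.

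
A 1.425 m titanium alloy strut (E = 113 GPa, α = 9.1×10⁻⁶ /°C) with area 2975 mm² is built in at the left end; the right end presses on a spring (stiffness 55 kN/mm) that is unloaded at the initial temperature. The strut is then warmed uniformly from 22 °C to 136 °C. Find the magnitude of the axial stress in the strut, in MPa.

σ ≈ 22.2 MPa (compressive)

Free thermal expansion: δ_free = αΔT L = 9.1×10⁻⁶ × 114 × 1425 = 1.478 mm.
With a force P in the spring, the elastic change of the strut is PL/(AE) and that of the spring is P/k; compatibility requires their sum to equal δ_free.
So P = δ_free / [L/(AE) + 1/k] = 1.478 / [ 1425/(2975×113×10³) + 1/(55×10³) ].
P = 1.478 / 2.242×10⁻⁵ = 65930 N.
σ = P/A = 65930/2975 = 22.16 MPa.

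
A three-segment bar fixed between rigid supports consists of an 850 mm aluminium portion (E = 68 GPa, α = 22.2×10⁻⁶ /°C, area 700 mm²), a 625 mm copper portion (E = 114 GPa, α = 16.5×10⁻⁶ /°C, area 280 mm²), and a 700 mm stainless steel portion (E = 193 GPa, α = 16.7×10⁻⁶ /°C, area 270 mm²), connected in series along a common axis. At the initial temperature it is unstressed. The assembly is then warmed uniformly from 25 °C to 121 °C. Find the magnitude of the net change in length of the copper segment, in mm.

|ΔL| ≈ 0.52 mm

With the walls removed the bar would change length by δ_free = Σ αᵢΔT Lᵢ = 22.2×10⁻⁶×96×850 + 16.5×10⁻⁶×96×625 + 16.7×10⁻⁶×96×700 = 3.924 mm.
The rigid supports impose zero overall length change; the single axial force P common to all segments must satisfy P Σ Lᵢ/(AᵢEᵢ) = δ_free.
The series flexibility is Σ Lᵢ/(AᵢEᵢ) = 850/(700×68×10³) + 625/(280×114×10³) + 700/(270×193×10³) = 5.087×10⁻⁵ mm/N.
P = 3.924 / 5.087×10⁻⁵ = 77130 N = 77.13 kN, compressive.
For the copper segment, free thermal change = 16.5×10⁻⁶×96×625 = 0.99 mm and elastic change from P = 77130×625/(280×114×10³) = 1.51 mm; these oppose, so the net change is 0.52 mm (segment shortens).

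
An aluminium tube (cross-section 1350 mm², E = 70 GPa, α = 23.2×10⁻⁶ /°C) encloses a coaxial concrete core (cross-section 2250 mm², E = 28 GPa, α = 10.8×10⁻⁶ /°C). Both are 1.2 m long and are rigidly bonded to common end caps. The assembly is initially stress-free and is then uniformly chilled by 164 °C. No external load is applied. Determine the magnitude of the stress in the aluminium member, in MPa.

Both members must finish at the same length. With the larger α, the aluminium tends to over-contract; the plates restrain it, putting the aluminium in tension and the concrete in compression. With no external load the two internal forces are equal and opposite, magnitude P.
Equating the net (thermal + elastic) strains gives |α₁ − α₂|·ΔT = P·[1/(A₁E₁) + 1/(A₂E₂)].
|α₁ − α₂|·ΔT = 12.4×10⁻⁶ × 164 = 0.002034.
1/(A₁E₁) + 1/(A₂E₂) = 1/(1350×70×10³) + 1/(2250×28×10³) = 2.646×10⁻⁸ N⁻¹.
So P = 0.002034 / 2.646×10⁻⁸ = 76.87 kN.
σ_{aluminium} = P/A₁ = 76870/1350 = 56.94 MPa, tensile.

σ ≈ 56.9 MPa (tensile)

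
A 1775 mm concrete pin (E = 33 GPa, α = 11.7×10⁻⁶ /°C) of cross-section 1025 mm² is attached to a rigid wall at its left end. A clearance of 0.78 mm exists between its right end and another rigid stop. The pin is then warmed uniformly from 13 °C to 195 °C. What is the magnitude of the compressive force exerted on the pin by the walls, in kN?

Unrestrained expansion: δ_free = αΔT L = 11.7×10⁻⁶ × 182 × 1775 = 3.78 mm.
After closing the 0.78 mm clearance, 3.78 − 0.78 = 3 mm of expansion remains to be suppressed by the wall.
Compatibility: PL/(AE) = 3 mm, so σ = P/A = E × (3/1775) = 55.77 MPa.
Force on the wall = σA = 55.77 × 1025 mm² = 57.16 kN.

P ≈ 57.2 kN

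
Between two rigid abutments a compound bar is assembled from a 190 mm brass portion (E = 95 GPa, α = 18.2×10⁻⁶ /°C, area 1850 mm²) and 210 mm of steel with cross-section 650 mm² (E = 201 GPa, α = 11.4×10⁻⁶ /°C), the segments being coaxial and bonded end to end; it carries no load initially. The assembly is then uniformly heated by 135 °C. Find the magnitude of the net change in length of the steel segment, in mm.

If the supports were absent, the total length change would be Σ αᵢΔT Lᵢ = 18.2×10⁻⁶×135×190 + 11.4×10⁻⁶×135×210 = 0.79 mm.
The rigid supports impose zero overall length change; the single axial force P common to all segments must satisfy P Σ Lᵢ/(AᵢEᵢ) = δ_free.
The series flexibility is Σ Lᵢ/(AᵢEᵢ) = 190/(1850×95×10³) + 210/(650×201×10³) = 2.688×10⁻⁶ mm/N.
So P = 0.79 / 2.688×10⁻⁶ = 293.9 kN, compressive.
For the steel segment, free thermal change = 11.4×10⁻⁶×135×210 = 0.3232 mm and elastic change from P = 293900×210/(650×201×10³) = 0.4723 mm; these oppose, so the net change is 0.149 mm (segment shortens).

|ΔL| ≈ 0.149 mm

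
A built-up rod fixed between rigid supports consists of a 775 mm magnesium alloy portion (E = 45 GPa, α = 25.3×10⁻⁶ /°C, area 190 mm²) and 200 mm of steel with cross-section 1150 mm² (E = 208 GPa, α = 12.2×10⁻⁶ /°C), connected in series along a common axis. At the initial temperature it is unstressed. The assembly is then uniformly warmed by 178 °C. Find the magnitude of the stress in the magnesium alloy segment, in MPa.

σ ≈ 226 MPa (compressive)

With the walls removed the bar would change length by δ_free = Σ αᵢΔT Lᵢ = 25.3×10⁻⁶×178×775 + 12.2×10⁻⁶×178×200 = 3.924 mm.
Since the ends are fixed, an axial force P builds up, equal in every segment, with P · Σ Lᵢ/(AᵢEᵢ) = δ_free.
The series flexibility is Σ Lᵢ/(AᵢEᵢ) = 775/(190×45×10³) + 200/(1150×208×10³) = 9.148×10⁻⁵ mm/N.
P = 3.924 / 9.148×10⁻⁵ = 42900 N = 42.9 kN, compressive.
σ_{magnesium alloy} = P / A = 42900 / 190 = 225.8 MPa.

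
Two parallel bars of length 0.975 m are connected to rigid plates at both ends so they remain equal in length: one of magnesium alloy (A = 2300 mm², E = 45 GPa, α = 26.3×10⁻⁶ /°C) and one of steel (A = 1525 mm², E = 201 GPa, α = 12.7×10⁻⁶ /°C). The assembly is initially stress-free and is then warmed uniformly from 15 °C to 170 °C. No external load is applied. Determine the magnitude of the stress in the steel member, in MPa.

Both members must finish at the same length. With the larger α, the magnesium alloy tends to over-expand; the plates restrain it, putting the magnesium alloy in compression and the steel in tension. With no external load the two internal forces are equal and opposite, magnitude P.
Setting the final lengths equal and cancelling L: (α₁ − α₂)ΔT = P/(A₁E₁) + P/(A₂E₂).
|α₁ − α₂|·ΔT = 13.6×10⁻⁶ × 155 = 0.002108.
1/(A₁E₁) + 1/(A₂E₂) = 1/(2300×45×10³) + 1/(1525×201×10³) = 1.292×10⁻⁸ N⁻¹.
P = 0.002108 / 1.292×10⁻⁸ = 163100 N = 163.1 kN.
σ_{steel} = P/A₂ = 163100/1525 = 107 MPa, tensile.

σ ≈ 107 MPa (tensile)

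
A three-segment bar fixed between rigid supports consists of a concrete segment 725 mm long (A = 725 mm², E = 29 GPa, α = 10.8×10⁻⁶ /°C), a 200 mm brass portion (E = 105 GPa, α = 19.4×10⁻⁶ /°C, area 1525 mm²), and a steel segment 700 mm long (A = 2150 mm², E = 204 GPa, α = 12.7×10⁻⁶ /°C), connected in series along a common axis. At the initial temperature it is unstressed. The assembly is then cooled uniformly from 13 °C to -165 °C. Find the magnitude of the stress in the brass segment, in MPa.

σ ≈ 64.4 MPa (tensile)

With the walls removed the bar would change length by δ_free = Σ αᵢΔT Lᵢ = 10.8×10⁻⁶×178×725 + 19.4×10⁻⁶×178×200 + 12.7×10⁻⁶×178×700 = 3.667 mm.
The walls prevent any net length change, so an axial force P (same in every segment) develops. Compatibility: P · Σ Lᵢ/(AᵢEᵢ) = δ_free.
The series flexibility is Σ Lᵢ/(AᵢEᵢ) = 725/(725×29×10³) + 200/(1525×105×10³) + 700/(2150×204×10³) = 3.733×10⁻⁵ mm/N.
So P = 3.667 / 3.733×10⁻⁵ = 98.23 kN, tensile.
σ_{brass} = P / A = 98230 / 1525 = 64.41 MPa.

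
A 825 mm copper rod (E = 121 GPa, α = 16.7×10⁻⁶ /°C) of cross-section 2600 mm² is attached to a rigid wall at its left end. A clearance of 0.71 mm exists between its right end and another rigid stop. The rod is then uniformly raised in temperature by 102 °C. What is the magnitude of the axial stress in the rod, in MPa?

σ ≈ 102 MPa (compressive)

If the wall were absent the rod would grow by αΔT L = 16.7×10⁻⁶ × 102 × 825 = 1.405 mm.
The gap closes (δ_free > 0.71 mm) and the wall then resists a further 1.405 − 0.71 = 0.6953 mm of expansion.
So σ = E(δ_free − g)/L = 121×10³ × 0.6953/825 = 102 MPa.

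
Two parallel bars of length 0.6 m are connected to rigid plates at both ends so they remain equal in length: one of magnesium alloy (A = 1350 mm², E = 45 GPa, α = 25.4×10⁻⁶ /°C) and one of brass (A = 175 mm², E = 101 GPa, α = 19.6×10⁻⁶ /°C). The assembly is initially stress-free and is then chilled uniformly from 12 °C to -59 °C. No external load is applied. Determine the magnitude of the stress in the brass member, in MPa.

σ ≈ 32.2 MPa (compressive)

Both members must finish at the same length. With the larger α, the magnesium alloy tends to over-contract; the plates restrain it, putting the magnesium alloy in tension and the brass in compression. With no external load the two internal forces are equal and opposite, magnitude P.
Compatibility of the two members (thermal + elastic change equal): (α₁ − α₂)ΔT = P·[1/(A₁E₁) + 1/(A₂E₂)].
|α₁ − α₂|·ΔT = 5.8×10⁻⁶ × 71 = 0.0004118.
1/(A₁E₁) + 1/(A₂E₂) = 1/(1350×45×10³) + 1/(175×101×10³) = 7.304×10⁻⁸ N⁻¹.
So P = 0.0004118 / 7.304×10⁻⁸ = 5.638 kN.
σ_{brass} = P/A₂ = 5638/175 = 32.22 MPa, compressive.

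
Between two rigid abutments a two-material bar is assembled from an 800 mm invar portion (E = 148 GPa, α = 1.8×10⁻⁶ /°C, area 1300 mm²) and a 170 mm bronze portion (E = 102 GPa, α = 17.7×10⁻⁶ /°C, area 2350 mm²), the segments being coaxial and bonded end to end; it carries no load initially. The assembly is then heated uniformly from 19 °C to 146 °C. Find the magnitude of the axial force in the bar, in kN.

P ≈ 116 kN (compressive)

If the supports were absent, the total length change would be Σ αᵢΔT Lᵢ = 1.8×10⁻⁶×127×800 + 17.7×10⁻⁶×127×170 = 0.565 mm.
The walls prevent any net length change, so an axial force P (same in every segment) develops. Compatibility: P · Σ Lᵢ/(AᵢEᵢ) = δ_free.
Σ Lᵢ/(AᵢEᵢ) = 800/(1300×148×10³) + 170/(2350×102×10³) = 4.867×10⁻⁶ mm/N.
So P = 0.565 / 4.867×10⁻⁶ = 116.1 kN, compressive.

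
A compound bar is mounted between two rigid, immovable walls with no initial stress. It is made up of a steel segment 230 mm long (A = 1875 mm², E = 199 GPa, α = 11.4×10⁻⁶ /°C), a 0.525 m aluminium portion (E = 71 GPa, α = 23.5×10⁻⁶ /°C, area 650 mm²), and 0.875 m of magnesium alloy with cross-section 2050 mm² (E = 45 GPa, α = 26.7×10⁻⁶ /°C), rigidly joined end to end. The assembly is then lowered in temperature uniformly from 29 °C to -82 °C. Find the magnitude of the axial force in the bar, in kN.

If the supports were absent, the total length change would be Σ αᵢΔT Lᵢ = 11.4×10⁻⁶×111×230 + 23.5×10⁻⁶×111×525 + 26.7×10⁻⁶×111×875 = 4.254 mm.
Since the ends are fixed, an axial force P builds up, equal in every segment, with P · Σ Lᵢ/(AᵢEᵢ) = δ_free.
Σ Lᵢ/(AᵢEᵢ) = 230/(1875×199×10³) + 525/(650×71×10³) + 875/(2050×45×10³) = 2.148×10⁻⁵ mm/N.
P = 4.254 / 2.148×10⁻⁵ = 198100 N = 198.1 kN, tensile.

P ≈ 198 kN (tensile)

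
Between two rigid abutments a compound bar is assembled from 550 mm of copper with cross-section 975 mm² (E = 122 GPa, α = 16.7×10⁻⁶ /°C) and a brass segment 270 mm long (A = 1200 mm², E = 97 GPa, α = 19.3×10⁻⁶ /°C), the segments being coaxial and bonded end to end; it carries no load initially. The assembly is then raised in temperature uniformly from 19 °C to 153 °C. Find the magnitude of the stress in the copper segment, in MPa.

σ ≈ 285 MPa (compressive)

With the walls removed the bar would change length by δ_free = Σ αᵢΔT Lᵢ = 16.7×10⁻⁶×134×550 + 19.3×10⁻⁶×134×270 = 1.929 mm.
The rigid supports impose zero overall length change; the single axial force P common to all segments must satisfy P Σ Lᵢ/(AᵢEᵢ) = δ_free.
The series flexibility is Σ Lᵢ/(AᵢEᵢ) = 550/(975×122×10³) + 270/(1200×97×10³) = 6.943×10⁻⁶ mm/N.
Hence P = δ_free / Σ(L/AE) = 1.929/6.943×10⁻⁶ = 277.8 kN (compressive).
σ_{copper} = P / A = 277800 / 975 = 285 MPa.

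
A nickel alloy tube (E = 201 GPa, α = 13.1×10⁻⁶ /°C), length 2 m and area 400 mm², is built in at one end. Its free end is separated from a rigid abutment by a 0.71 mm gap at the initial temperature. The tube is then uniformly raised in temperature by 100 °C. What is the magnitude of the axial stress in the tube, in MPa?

σ ≈ 192 MPa (compressive)

Free thermal elongation = αΔT L = 13.1×10⁻⁶ × 100 × 2000 = 2.62 mm.
After closing the 0.71 mm clearance, 2.62 − 0.71 = 1.91 mm of expansion remains to be suppressed by the wall.
So σ = E(δ_free − g)/L = 201×10³ × 1.91/2000 = 192 MPa.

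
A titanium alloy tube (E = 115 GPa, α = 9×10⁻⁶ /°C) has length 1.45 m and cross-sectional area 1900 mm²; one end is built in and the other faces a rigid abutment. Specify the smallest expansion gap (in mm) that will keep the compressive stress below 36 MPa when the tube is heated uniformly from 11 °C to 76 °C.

g ≈ 0.394 mm

With no wall the tube would lengthen by αΔT L = 9×10⁻⁶ × 65 × 1450 = 0.8483 mm.
A stress of 36 MPa corresponds to the wall pushing the tube back by σL/E = 36×1450/(115×10³) = 0.4539 mm.
So the gap has to take up the difference, g_min = δ_free − σL/E = 0.8483 − 0.4539 = 0.3943 mm.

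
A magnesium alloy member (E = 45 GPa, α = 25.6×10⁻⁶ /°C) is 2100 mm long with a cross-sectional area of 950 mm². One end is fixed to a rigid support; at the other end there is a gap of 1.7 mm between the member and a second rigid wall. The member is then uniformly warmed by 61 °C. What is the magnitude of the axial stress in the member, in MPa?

Unrestrained expansion: δ_free = αΔT L = 25.6×10⁻⁶ × 61 × 2100 = 3.279 mm.
This exceeds the 1.7 mm gap, so the wall pushes back. The portion of expansion that must be recovered elastically is δ_free − gap = 3.279 − 1.7 = 1.579 mm.
Compatibility: PL/(AE) = 1.579 mm, so σ = P/A = E × (1.579/2100) = 33.84 MPa.

σ ≈ 33.8 MPa (compressive)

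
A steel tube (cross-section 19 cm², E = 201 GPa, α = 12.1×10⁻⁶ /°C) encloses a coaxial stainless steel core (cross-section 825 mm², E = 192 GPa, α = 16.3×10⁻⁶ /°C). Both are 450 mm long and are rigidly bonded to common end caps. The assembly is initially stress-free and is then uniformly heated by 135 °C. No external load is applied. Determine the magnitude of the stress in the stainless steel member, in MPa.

Equilibrium of a rigid end plate with no external load gives equal and opposite internal forces ±P in the two members. Since α_{stainless steel} > α_{steel}, heating drives the stainless steel into compression and the steel into tension.
Equating the net (thermal + elastic) strains gives |α₁ − α₂|·ΔT = P·[1/(A₁E₁) + 1/(A₂E₂)].
|α₁ − α₂|·ΔT = 4.2×10⁻⁶ × 135 = 0.000567.
1/(A₁E₁) + 1/(A₂E₂) = 1/(1900×201×10³) + 1/(825×192×10³) = 8.932×10⁻⁹ N⁻¹.
So P = 0.000567 / 8.932×10⁻⁹ = 63.48 kN.
σ_{stainless steel} = P/A₂ = 63480/825 = 76.95 MPa, compressive.

σ ≈ 76.9 MPa (compressive)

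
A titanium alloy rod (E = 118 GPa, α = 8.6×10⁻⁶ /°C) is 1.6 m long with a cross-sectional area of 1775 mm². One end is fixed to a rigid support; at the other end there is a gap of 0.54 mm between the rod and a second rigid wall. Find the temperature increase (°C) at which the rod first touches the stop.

ΔT ≈ 39.2 °C

The gap closes when αΔT L = 0.54 mm, since the rod is still unstressed at that instant.
So ΔT = g/(αL) = 0.54/(8.6×10⁻⁶ × 1600) = 39.24 °C.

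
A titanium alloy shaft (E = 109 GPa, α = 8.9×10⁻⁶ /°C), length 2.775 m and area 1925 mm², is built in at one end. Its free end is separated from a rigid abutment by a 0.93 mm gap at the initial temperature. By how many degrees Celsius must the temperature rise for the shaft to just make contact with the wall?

The gap closes when αΔT L = 0.93 mm, since the shaft is still unstressed at that instant.
So ΔT = g/(αL) = 0.93/(8.9×10⁻⁶ × 2775) = 37.66 °C.

ΔT ≈ 37.7 °C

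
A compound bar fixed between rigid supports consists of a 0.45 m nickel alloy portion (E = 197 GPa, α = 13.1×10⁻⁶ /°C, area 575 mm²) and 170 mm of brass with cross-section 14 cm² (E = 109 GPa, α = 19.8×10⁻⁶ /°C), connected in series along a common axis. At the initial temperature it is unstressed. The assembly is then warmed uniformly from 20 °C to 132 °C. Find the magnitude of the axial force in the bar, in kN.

With the walls removed the bar would change length by δ_free = Σ αᵢΔT Lᵢ = 13.1×10⁻⁶×112×450 + 19.8×10⁻⁶×112×170 = 1.037 mm.
Since the ends are fixed, an axial force P builds up, equal in every segment, with P · Σ Lᵢ/(AᵢEᵢ) = δ_free.
The series flexibility is Σ Lᵢ/(AᵢEᵢ) = 450/(575×197×10³) + 170/(1400×109×10³) = 5.087×10⁻⁶ mm/N.
P = 1.037 / 5.087×10⁻⁶ = 203900 N = 203.9 kN, compressive.

P ≈ 204 kN (compressive)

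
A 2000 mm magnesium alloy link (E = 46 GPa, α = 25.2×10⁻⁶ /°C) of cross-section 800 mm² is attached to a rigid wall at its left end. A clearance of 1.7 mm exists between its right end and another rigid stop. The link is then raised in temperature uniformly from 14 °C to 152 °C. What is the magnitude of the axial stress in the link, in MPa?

σ ≈ 121 MPa (compressive)

Unrestrained expansion: δ_free = αΔT L = 25.2×10⁻⁶ × 138 × 2000 = 6.955 mm.
After closing the 1.7 mm clearance, 6.955 − 1.7 = 5.255 mm of expansion remains to be suppressed by the wall.
Compatibility: PL/(AE) = 5.255 mm, so σ = P/A = E × (5.255/2000) = 120.9 MPa.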